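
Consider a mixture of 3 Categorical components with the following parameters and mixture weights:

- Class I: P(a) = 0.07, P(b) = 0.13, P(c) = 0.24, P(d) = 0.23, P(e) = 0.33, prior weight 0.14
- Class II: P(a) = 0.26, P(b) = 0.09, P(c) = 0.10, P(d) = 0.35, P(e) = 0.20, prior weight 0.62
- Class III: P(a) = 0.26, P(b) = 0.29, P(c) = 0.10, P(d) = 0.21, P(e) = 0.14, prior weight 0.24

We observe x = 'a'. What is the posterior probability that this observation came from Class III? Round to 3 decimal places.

0.267

P(component k | x) = P(Z=k)·f_k(x) / marginal(x), where marginal(x) = Σ_j P(Z=j)·f_j(x).
Component likelihoods at x = 'a':
  f_I = 0.07
  f_II = 0.26
  f_III = 0.26
Prior × likelihood for each component:
  P(Z=I)·f_I = 0.14 × 0.07 = 0.0098
  P(Z=II)·f_II = 0.62 × 0.26 = 0.1612
  P(Z=III)·f_III = 0.24 × 0.26 = 0.0624
Sum: 0.0098 + 0.1612 + 0.0624 = 0.2334
Responsibility of Class III: 0.0624 / 0.2334 ≈ 0.267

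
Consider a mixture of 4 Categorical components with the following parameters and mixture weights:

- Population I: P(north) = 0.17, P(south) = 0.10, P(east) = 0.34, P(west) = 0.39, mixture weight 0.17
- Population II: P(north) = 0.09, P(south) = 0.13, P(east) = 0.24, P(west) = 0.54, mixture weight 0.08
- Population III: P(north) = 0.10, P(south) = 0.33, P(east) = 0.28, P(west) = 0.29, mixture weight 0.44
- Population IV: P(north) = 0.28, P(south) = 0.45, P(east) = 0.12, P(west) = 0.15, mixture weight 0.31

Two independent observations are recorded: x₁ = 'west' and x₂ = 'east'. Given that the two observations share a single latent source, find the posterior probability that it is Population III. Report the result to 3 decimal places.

The responsibility of component k is w_k f_k(x) divided by Σ_j w_j f_j(x).
Since both observations come from the same component, the likelihood for component k is f_k(x₁)·f_k(x₂).
  p_I = [P(west | comp) = 0.39] × [0.34] = 0.1326
  p_II = [P(west | comp) = 0.54] × [0.24] = 0.1296
  p_III = [P(west | comp) = 0.29] × [0.28] = 0.0812
  p_IV = [P(west | comp) = 0.15] × [0.12] = 0.018
Weight by the priors:
  w_I·p_I = 0.17 × 0.1326 = 0.022542
  w_II·p_II = 0.08 × 0.1296 = 0.010368
  w_III·p_III = 0.44 × 0.0812 = 0.035728
  w_IV·p_IV = 0.31 × 0.018 = 0.00558
Marginal: 0.022542 + 0.010368 + 0.035728 + 0.00558 = 0.074218
P(Population III | x) ≈ 0.481

0.481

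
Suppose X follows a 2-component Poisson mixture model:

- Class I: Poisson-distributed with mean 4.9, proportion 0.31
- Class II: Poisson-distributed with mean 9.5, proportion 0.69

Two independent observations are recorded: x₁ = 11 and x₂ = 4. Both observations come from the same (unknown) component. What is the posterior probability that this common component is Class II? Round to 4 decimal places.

0.8221

Posterior ∝ prior × likelihood, so P(k | x) ∝ π_k f_k(x); normalise over all components.
Since both observations come from the same component, the likelihood for component k is f_k(x₁)·f_k(x₂).
  p_I = [e^(−4.9)·4.9^11/11! = 0.00729387] × [0.178867] = 0.00130463
  p_II = [e^(−9.5)·9.5^11/11! = 0.106661] × [0.025403] = 0.00270952
Weight by the priors:
  π_I·p_I = 0.31 × 0.00130463 = 0.000404436
  π_II·p_II = 0.69 × 0.00270952 = 0.00186957
Marginal: 0.000404436 + 0.00186957 = 0.002274
So the posterior for Class II is 0.00186957 / 0.002274 ≈ 0.8221.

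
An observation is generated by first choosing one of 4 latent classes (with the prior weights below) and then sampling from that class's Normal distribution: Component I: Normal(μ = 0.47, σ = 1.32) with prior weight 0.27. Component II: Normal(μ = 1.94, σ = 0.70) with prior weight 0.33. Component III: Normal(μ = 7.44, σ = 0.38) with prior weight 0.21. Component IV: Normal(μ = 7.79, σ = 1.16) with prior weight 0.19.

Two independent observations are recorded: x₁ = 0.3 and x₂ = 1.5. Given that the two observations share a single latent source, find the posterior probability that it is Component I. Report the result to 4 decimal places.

0.7613

The responsibility of component k is w_k f_k(x) divided by Σ_j w_j f_j(x).
Since both observations come from the same component, the likelihood for component k is f_k(x₁)·f_k(x₂).
  p_I = [(1/(1.32·√(2π)))·exp(−(0.3−0.47)²/(2·1.32²)) = 0.302229·exp(-0.00829) = 0.299733] × [0.222906] = 0.0668122
  p_II = [(1/(0.70·√(2π)))·exp(−(0.3−1.94)²/(2·0.70²)) = 0.569918·exp(-2.74449) = 0.0366349] × [0.467753] = 0.0171361
  p_III = [(1/(0.38·√(2π)))·exp(−(0.3−7.44)²/(2·0.38²)) = 1.049848·exp(-176.52216) = 2.28311e-77] × [9.16242e-54] = 2.09188e-130
  p_IV = [(1/(1.16·√(2π)))·exp(−(0.3−7.79)²/(2·1.16²)) = 0.343916·exp(-20.84576) = 3.04267e-10] × [1.41829e-07] = 4.31539e-17
Weight by the priors:
  w_I·p_I = 0.27 × 0.0668122 = 0.0180393
  w_II·p_II = 0.33 × 0.0171361 = 0.00565491
  w_III·p_III = 0.21 × 2.09188e-130 = 4.39294e-131
  w_IV·p_IV = 0.19 × 4.31539e-17 = 8.19924e-18
Sum: 0.0180393 + 0.00565491 + 4.39294e-131 + 8.19924e-18 = 0.0236942
P(Component I | x) = 0.0180393 / 0.0236942 ≈ 0.7613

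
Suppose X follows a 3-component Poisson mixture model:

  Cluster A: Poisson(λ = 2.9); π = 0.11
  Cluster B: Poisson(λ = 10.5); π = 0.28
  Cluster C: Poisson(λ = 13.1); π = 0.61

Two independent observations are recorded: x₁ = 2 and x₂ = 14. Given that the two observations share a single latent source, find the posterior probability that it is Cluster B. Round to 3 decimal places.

By Bayes' theorem, P(k | x) = w_k f_k(x) / Σ_j w_j f_j(x).
Since both observations come from the same component, the likelihood for component k is f_k(x₁)·f_k(x₂).
  L_A = [e^(−2.9)·2.9^2/2! = 0.231373] × [1.87806e-06] = 4.34532e-07
  L_B = [e^(−10.5)·10.5^2/2! = 0.00151795] × [0.0625388] = 9.49306e-05
  L_C = [e^(−13.1)·13.1^2/2! = 0.000175491] × [0.102833] = 1.80462e-05
Weight by the priors:
  w_A·L_A = 0.11 × 4.34532e-07 = 4.77985e-08
  w_B·L_B = 0.28 × 9.49306e-05 = 2.65806e-05
  w_C·L_C = 0.61 × 1.80462e-05 = 1.10082e-05
Marginal: 4.77985e-08 + 2.65806e-05 + 1.10082e-05 = 3.76366e-05
P(Cluster B | x₁, x₂) ≈ 0.706

0.706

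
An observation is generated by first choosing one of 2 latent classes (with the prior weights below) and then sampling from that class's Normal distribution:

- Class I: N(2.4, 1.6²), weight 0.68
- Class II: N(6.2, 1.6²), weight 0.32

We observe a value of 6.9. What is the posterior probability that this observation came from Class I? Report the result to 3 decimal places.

0.043

By Bayes' theorem, P(k | x) = w_k f_k(x) / Σ_j w_j f_j(x).
Component likelihoods at x = 6.9:
  p_I = 0.00477663
  p_II = 0.226583
Multiply by the mixture weights:
  w_I·p_I = 0.68 × 0.00477663 = 0.00324811
  w_II·p_II = 0.32 × 0.226583 = 0.0725065
Denominator: 0.00324811 + 0.0725065 = 0.0757546
So the posterior for Class I is 0.00324811 / 0.0757546 ≈ 0.043.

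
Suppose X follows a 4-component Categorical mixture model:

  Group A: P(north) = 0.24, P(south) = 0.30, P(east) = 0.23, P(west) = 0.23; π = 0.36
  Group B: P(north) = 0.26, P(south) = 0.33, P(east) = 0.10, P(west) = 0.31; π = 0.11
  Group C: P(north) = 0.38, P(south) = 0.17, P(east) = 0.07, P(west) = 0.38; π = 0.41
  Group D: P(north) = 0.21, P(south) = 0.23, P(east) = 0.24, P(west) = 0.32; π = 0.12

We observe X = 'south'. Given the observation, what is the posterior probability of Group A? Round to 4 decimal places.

Apply Bayes' rule: the posterior for each component is proportional to its prior times its likelihood at x.
Evaluate each component's likelihood at the observed value:
  f_A = 0.3
  f_B = 0.33
  f_C = 0.17
  f_D = 0.23
Prior × likelihood for each component:
  w_A·f_A = 0.36 × 0.3 = 0.108
  w_B·f_B = 0.11 × 0.33 = 0.0363
  w_C·f_C = 0.41 × 0.17 = 0.0697
  w_D·f_D = 0.12 × 0.23 = 0.0276
Marginal: 0.108 + 0.0363 + 0.0697 + 0.0276 = 0.2416
P(Group A | data) = 0.108 / 0.2416 ≈ 0.4470

0.4470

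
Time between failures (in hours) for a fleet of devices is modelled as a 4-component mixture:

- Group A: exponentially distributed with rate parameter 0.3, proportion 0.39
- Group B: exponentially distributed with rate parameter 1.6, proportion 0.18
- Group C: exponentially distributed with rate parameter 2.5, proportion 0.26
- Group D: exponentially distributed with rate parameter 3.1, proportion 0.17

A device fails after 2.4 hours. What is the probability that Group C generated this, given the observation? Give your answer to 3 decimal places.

By Bayes' theorem, P(k | x) = π_k f_k(x) / Σ_j π_j f_j(x).
Exponential densities:
  L_A = 0.146026
  L_B = 0.0343898
  L_C = 0.00619688
  L_D = 0.00182058
Weight by the priors:
  π_A·L_A = 0.39 × 0.146026 = 0.05695
  π_B·L_B = 0.18 × 0.0343898 = 0.00619016
  π_C·L_C = 0.26 × 0.00619688 = 0.00161119
  π_D·L_D = 0.17 × 0.00182058 = 0.000309499
Normaliser: 0.05695 + 0.00619016 + 0.00161119 + 0.000309499 = 0.0650609
P(Group C | 2.4 hours) ≈ 0.025

0.025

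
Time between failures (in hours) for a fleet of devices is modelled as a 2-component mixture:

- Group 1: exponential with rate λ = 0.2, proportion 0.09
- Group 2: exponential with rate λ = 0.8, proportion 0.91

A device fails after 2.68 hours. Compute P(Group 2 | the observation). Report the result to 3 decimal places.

0.890

Posterior ∝ prior × likelihood, so P(k | x) ∝ P(Z=k) f_k(x); normalise over all components.
Component likelihoods at x = 2.68 hours:
  L_1 = 0.117017
  L_2 = 0.0937481
Unnormalised posteriors:
  P(Z=1)·L_1 = 0.09 × 0.117017 = 0.0105315
  P(Z=2)·L_2 = 0.91 × 0.0937481 = 0.0853108
Evidence: 0.0105315 + 0.0853108 = 0.0958423
P(Group 2 | 2.68 hours) = 0.0853108 / 0.0958423 ≈ 0.890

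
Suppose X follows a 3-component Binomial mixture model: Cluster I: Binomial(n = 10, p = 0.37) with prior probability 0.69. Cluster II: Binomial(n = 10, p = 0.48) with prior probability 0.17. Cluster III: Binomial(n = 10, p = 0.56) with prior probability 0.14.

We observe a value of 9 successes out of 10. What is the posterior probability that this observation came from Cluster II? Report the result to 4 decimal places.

0.2346

Apply Bayes' rule: the posterior for each component is proportional to its prior times its likelihood at x.
Evaluate each component's likelihood at the observed value:
  p_I = 0.000818759
  p_II = 0.00703355
  p_III = 0.0238311
Weight by the priors:
  w_I·p_I = 0.69 × 0.000818759 = 0.000564944
  w_II·p_II = 0.17 × 0.00703355 = 0.0011957
  w_III·p_III = 0.14 × 0.0238311 = 0.00333636
Marginal: 0.000564944 + 0.0011957 + 0.00333636 = 0.00509701
Responsibility of Cluster II: 0.0011957 / 0.00509701 ≈ 0.2346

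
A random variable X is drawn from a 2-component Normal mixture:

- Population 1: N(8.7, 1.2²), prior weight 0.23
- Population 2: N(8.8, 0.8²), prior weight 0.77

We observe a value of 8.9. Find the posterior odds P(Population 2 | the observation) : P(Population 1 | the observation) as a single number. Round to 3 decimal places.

5.052

Only the two components matter; the odds are (π_i f_i(x)) / (π_j f_j(x)).
Normal densities:
  f_1 = 0.327866
  f_2 = 0.494797
0.380994 / 0.0754093 ≈ 5.052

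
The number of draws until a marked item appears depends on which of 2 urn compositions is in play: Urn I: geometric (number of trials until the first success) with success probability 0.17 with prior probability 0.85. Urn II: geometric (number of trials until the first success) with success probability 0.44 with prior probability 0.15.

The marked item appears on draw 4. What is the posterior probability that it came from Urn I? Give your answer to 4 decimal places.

0.8770

Apply Bayes' rule: the posterior for each component is proportional to its prior times its likelihood at x.
Component likelihoods at x = 4:
  L_I = 0.17·(1−0.17)^3 = 0.17·0.571787 = 0.0972038
  L_II = 0.44·(1−0.44)^3 = 0.44·0.175616 = 0.077271
Unnormalised posteriors:
  π_I·L_I = 0.85 × 0.0972038 = 0.0826232
  π_II·L_II = 0.15 × 0.077271 = 0.0115907
Evidence: 0.0826232 + 0.0115907 = 0.0942139
So the posterior for Urn I is 0.0826232 / 0.0942139 ≈ 0.8770.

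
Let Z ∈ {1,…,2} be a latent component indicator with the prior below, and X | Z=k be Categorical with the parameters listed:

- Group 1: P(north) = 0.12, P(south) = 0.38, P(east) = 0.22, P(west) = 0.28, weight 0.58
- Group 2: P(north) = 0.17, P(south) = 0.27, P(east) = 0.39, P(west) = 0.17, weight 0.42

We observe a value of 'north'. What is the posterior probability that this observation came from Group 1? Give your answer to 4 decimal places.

P(component k | x) = w_k·f_k(x) / marginal(x), where marginal(x) = Σ_j w_j·f_j(x).
Component likelihoods at x = 'north':
  p_1 = P(north | comp) = 0.12
  p_2 = P(north | comp) = 0.17
Unnormalised posteriors:
  w_1·p_1 = 0.58 × 0.12 = 0.0696
  w_2·p_2 = 0.42 × 0.17 = 0.0714
Evidence: 0.0696 + 0.0714 = 0.141
P(Group 1 | data) ≈ 0.4936

0.4936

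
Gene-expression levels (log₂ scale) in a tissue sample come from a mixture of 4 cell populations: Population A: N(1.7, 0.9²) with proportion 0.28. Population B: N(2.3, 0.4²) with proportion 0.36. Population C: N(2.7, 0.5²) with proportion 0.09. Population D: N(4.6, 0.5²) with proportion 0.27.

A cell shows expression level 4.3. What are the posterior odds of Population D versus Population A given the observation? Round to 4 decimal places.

Only the two components matter; the odds are (P(Z=i) f_i(x)) / (P(Z=j) f_j(x)).
Evaluate each component's likelihood at the observed value:
  p_A = (1/(0.9·√(2π)))·exp(−(4.3−1.7)²/(2·0.9²)) = 0.443269·exp(-4.17284) = 0.00683009
  p_B = (1/(0.4·√(2π)))·exp(−(4.3−2.3)²/(2·0.4²)) = 0.997356·exp(-12.50000) = 3.7168e-06
  p_C = (1/(0.5·√(2π)))·exp(−(4.3−2.7)²/(2·0.5²)) = 0.797885·exp(-5.12000) = 0.00476818
  p_D = (1/(0.5·√(2π)))·exp(−(4.3−4.6)²/(2·0.5²)) = 0.797885·exp(-0.18000) = 0.666449
0.179941 / 0.00191243 ≈ 94.0906

94.0906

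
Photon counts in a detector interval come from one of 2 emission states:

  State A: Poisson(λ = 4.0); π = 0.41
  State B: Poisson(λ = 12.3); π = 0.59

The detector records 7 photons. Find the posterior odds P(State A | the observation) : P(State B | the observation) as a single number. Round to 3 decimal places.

1.076

The posterior odds equal the prior odds times the likelihood ratio: (w_i/w_j)·(f_i(x)/f_j(x)).
Poisson probabilities:
  p_A = 0.0595404
  p_B = 0.0384665
Odds = (0.41/0.59) × (0.0595404/0.0384665) = 0.694915 × 1.54785 ≈ 1.076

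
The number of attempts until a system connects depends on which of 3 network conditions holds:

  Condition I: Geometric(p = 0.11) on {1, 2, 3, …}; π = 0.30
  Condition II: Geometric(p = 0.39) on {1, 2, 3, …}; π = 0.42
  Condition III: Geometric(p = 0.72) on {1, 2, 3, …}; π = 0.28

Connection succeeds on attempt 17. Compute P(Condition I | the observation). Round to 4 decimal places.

Apply Bayes' rule: the posterior for each component is proportional to its prior times its likelihood at x.
Component likelihoods at x = 17:
  f_I = 0.0170464
  f_II = 0.000143332
  f_III = 1.02769e-09
Prior × likelihood for each component:
  w_I·f_I = 0.30 × 0.0170464 = 0.00511392
  w_II·f_II = 0.42 × 0.000143332 = 6.01993e-05
  w_III·f_III = 0.28 × 1.02769e-09 = 2.87752e-10
Sum: 0.00511392 + 6.01993e-05 + 2.87752e-10 = 0.00517412
P(Condition I | data) ≈ 0.9884

0.9884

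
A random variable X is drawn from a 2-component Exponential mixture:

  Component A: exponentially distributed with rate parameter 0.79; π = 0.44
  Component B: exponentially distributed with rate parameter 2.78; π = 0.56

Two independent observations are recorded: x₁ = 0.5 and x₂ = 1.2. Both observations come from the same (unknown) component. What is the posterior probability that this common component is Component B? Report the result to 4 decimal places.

By Bayes' theorem, P(k | x) = P(Z=k) f_k(x) / Σ_j P(Z=j) f_j(x).
Since both observations come from the same component, the likelihood for component k is f_k(x₁)·f_k(x₂).
  L_A = [0.532207] × [0.306137] = 0.162928
  L_B = [0.692429] × [0.0989096] = 0.0684879
Unnormalised posteriors:
  P(Z=A)·L_A = 0.44 × 0.162928 = 0.0716885
  P(Z=B)·L_B = 0.56 × 0.0684879 = 0.0383532
Marginal: 0.0716885 + 0.0383532 = 0.110042
P(Component B | x₁, x₂) = 0.0383532 / 0.110042 ≈ 0.3485

0.3485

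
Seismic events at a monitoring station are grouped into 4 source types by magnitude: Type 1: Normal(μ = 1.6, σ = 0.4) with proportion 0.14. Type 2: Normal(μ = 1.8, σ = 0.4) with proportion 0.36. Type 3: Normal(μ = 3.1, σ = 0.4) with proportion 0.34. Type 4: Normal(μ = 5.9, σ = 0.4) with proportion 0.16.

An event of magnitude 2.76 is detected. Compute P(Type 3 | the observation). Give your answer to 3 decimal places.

0.914

Apply Bayes' rule: the posterior for each component is proportional to its prior times its likelihood at x.
Evaluate each component's likelihood at the observed value:
  f_1 = (1/(0.4·√(2π)))·exp(−(2.76−1.6)²/(2·0.4²)) = 0.997356·exp(-4.20500) = 0.0148813
  f_2 = (1/(0.4·√(2π)))·exp(−(2.76−1.8)²/(2·0.4²)) = 0.997356·exp(-2.88000) = 0.0559863
  f_3 = (1/(0.4·√(2π)))·exp(−(2.76−3.1)²/(2·0.4²)) = 0.997356·exp(-0.36125) = 0.694962
  f_4 = (1/(0.4·√(2π)))·exp(−(2.76−5.9)²/(2·0.4²)) = 0.997356·exp(-30.81125) = 4.14662e-14
Unnormalised posteriors:
  π_1·f_1 = 0.14 × 0.0148813 = 0.00208339
  π_2·f_2 = 0.36 × 0.0559863 = 0.0201551
  π_3·f_3 = 0.34 × 0.694962 = 0.236287
  π_4·f_4 = 0.16 × 4.14662e-14 = 6.63459e-15
Sum: 0.00208339 + 0.0201551 + 0.236287 + 6.63459e-15 = 0.258526
Responsibility of Type 3: 0.236287 / 0.258526 ≈ 0.914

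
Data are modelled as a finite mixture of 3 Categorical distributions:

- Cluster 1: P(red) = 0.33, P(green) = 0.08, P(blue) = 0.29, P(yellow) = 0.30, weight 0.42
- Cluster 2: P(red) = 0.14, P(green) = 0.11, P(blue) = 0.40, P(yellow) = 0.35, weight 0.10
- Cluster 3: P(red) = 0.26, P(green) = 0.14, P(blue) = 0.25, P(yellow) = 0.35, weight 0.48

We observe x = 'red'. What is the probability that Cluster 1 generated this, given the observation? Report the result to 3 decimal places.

Apply Bayes' rule: the posterior for each component is proportional to its prior times its likelihood at x.
Categorical probabilities:
  f_1 = 0.33
  f_2 = 0.14
  f_3 = 0.26
Weight by the priors:
  w_1·f_1 = 0.42 × 0.33 = 0.1386
  w_2·f_2 = 0.10 × 0.14 = 0.014
  w_3·f_3 = 0.48 × 0.26 = 0.1248
Marginal: 0.1386 + 0.014 + 0.1248 = 0.2774
P(Cluster 1 | x) = 0.1386 / 0.2774 ≈ 0.500

0.500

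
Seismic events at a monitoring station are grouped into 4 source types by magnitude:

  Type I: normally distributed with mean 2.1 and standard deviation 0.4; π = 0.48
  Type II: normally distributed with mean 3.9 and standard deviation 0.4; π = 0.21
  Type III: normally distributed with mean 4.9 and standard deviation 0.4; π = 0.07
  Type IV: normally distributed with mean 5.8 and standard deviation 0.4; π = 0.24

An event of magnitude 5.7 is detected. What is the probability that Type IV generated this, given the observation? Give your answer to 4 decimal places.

The responsibility of component k is π_k f_k(x) divided by Σ_j π_j f_j(x).
Component likelihoods at x = 5.7:
  L_I = (1/(0.4·√(2π)))·exp(−(5.7−2.1)²/(2·0.4²)) = 0.997356·exp(-40.50000) = 2.56994e-18
  L_II = (1/(0.4·√(2π)))·exp(−(5.7−3.9)²/(2·0.4²)) = 0.997356·exp(-10.12500) = 3.99594e-05
  L_III = (1/(0.4·√(2π)))·exp(−(5.7−4.9)²/(2·0.4²)) = 0.997356·exp(-2.00000) = 0.134977
  L_IV = (1/(0.4·√(2π)))·exp(−(5.7−5.8)²/(2·0.4²)) = 0.997356·exp(-0.03125) = 0.96667
Multiply by the mixture weights:
  π_I·L_I = 0.48 × 2.56994e-18 = 1.23357e-18
  π_II·L_II = 0.21 × 3.99594e-05 = 8.39146e-06
  π_III·L_III = 0.07 × 0.134977 = 0.00944842
  π_IV·L_IV = 0.24 × 0.96667 = 0.232001
Denominator: 1.23357e-18 + 8.39146e-06 + 0.00944842 + 0.232001 = 0.241458
Responsibility of Type IV: 0.232001 / 0.241458 ≈ 0.9608

0.9608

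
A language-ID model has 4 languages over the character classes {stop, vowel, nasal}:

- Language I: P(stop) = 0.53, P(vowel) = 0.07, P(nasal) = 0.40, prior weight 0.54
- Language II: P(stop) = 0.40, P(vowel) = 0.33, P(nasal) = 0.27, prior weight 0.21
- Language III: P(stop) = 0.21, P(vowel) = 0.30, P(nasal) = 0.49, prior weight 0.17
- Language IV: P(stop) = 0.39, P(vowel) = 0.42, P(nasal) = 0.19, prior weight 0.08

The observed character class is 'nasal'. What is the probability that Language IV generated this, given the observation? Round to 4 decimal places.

The responsibility of component k is w_k f_k(x) divided by Σ_j w_j f_j(x).
Evaluate each component's likelihood at the observed value:
  L_I = P(nasal | comp) = 0.40
  L_II = P(nasal | comp) = 0.27
  L_III = P(nasal | comp) = 0.49
  L_IV = P(nasal | comp) = 0.19
Multiply by the mixture weights:
  w_I·L_I = 0.54 × 0.4 = 0.216
  w_II·L_II = 0.21 × 0.27 = 0.0567
  w_III·L_III = 0.17 × 0.49 = 0.0833
  w_IV·L_IV = 0.08 × 0.19 = 0.0152
Marginal: 0.216 + 0.0567 + 0.0833 + 0.0152 = 0.3712
P(Language IV | data) ≈ 0.0409

0.0409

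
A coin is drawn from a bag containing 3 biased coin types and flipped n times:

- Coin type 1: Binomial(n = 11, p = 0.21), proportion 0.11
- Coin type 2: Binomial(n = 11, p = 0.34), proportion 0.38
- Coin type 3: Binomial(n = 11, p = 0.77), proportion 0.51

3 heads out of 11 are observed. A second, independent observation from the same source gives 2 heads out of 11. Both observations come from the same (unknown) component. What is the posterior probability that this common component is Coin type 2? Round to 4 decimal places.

0.6439

By Bayes' theorem, P(k | x) = π_k f_k(x) / Σ_j π_j f_j(x).
Since both observations come from the same component, the likelihood for component k is f_k(x₁)·f_k(x₂).
  f_1 = [0.231824] × [0.2907] = 0.0673913
  f_2 = [0.233492] × [0.151083] = 0.0352767
  f_3 = [0.000589901] × [5.87347e-05] = 3.46476e-08
Multiply by the mixture weights:
  π_1·f_1 = 0.11 × 0.0673913 = 0.00741304
  π_2·f_2 = 0.38 × 0.0352767 = 0.0134052
  π_3·f_3 = 0.51 × 3.46476e-08 = 1.76703e-08
Normaliser: 0.00741304 + 0.0134052 + 1.76703e-08 = 0.0208182
P(Coin type 2 | data) = 0.0134052 / 0.0208182 ≈ 0.6439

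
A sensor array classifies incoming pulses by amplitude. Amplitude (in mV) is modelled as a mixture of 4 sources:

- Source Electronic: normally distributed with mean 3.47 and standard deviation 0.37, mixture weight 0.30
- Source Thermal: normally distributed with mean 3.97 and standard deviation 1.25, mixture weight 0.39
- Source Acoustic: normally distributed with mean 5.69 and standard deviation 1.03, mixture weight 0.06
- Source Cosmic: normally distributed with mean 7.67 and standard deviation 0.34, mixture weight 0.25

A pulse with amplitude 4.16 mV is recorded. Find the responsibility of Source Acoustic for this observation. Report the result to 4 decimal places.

P(component k | x) = P(Z=k)·f_k(x) / marginal(x), where marginal(x) = Σ_j P(Z=j)·f_j(x).
Component likelihoods at x = 4.16 mV:
  p_Electronic = (1/(0.37·√(2π)))·exp(−(4.16−3.47)²/(2·0.37²)) = 1.078222·exp(-1.73886) = 0.189466
  p_Thermal = (1/(1.25·√(2π)))·exp(−(4.16−3.97)²/(2·1.25²)) = 0.319154·exp(-0.01155) = 0.315488
  p_Acoustic = (1/(1.03·√(2π)))·exp(−(4.16−5.69)²/(2·1.03²)) = 0.387323·exp(-1.10326) = 0.128509
  p_Cosmic = (1/(0.34·√(2π)))·exp(−(4.16−7.67)²/(2·0.34²)) = 1.173360·exp(-53.28763) = 8.45099e-24
Weight by the priors:
  P(Z=Electronic)·p_Electronic = 0.30 × 0.189466 = 0.0568397
  P(Z=Thermal)·p_Thermal = 0.39 × 0.315488 = 0.12304
  P(Z=Acoustic)·p_Acoustic = 0.06 × 0.128509 = 0.00771052
  P(Z=Cosmic)·p_Cosmic = 0.25 × 8.45099e-24 = 2.11275e-24
Normaliser: 0.0568397 + 0.12304 + 0.00771052 + 2.11275e-24 = 0.187591
Responsibility of Source Acoustic: 0.00771052 / 0.187591 ≈ 0.0411

0.0411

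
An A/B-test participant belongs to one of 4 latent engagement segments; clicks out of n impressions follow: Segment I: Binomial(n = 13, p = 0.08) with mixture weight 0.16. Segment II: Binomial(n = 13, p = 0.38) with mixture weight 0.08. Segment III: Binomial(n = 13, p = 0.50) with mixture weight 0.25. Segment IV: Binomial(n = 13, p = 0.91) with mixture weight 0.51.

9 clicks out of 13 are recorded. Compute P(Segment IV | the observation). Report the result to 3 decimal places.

0.306

P(component k | x) = P(Z=k)·f_k(x) / marginal(x), where marginal(x) = Σ_j P(Z=j)·f_j(x).
Binomial probabilities:
  f_I = 6.87491e-08
  f_II = 0.0174552
  f_III = 0.0872803
  f_IV = 0.0200747
Weight by the priors:
  P(Z=I)·f_I = 0.16 × 6.87491e-08 = 1.09999e-08
  P(Z=II)·f_II = 0.08 × 0.0174552 = 0.00139642
  P(Z=III)·f_III = 0.25 × 0.0872803 = 0.0218201
  P(Z=IV)·f_IV = 0.51 × 0.0200747 = 0.0102381
Evidence: 1.09999e-08 + 0.00139642 + 0.0218201 + 0.0102381 = 0.0334546
So the posterior for Segment IV is 0.0102381 / 0.0334546 ≈ 0.306.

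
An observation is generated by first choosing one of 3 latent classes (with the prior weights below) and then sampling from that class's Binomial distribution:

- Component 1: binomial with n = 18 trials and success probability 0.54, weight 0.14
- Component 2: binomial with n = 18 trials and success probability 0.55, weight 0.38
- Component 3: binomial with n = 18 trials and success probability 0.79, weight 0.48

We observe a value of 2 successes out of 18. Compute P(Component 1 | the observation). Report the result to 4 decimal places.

0.3355

Posterior ∝ prior × likelihood, so P(k | x) ∝ π_k f_k(x); normalise over all components.
Component likelihoods at x = 2 successes out of 18:
  p_1 = 0.00017931
  p_2 = 0.000130863
  p_3 = 1.36601e-09
Weight by the priors:
  π_1·p_1 = 0.14 × 0.00017931 = 2.51034e-05
  π_2·p_2 = 0.38 × 0.000130863 = 4.9728e-05
  π_3·p_3 = 0.48 × 1.36601e-09 = 6.55685e-10
Sum: 2.51034e-05 + 4.9728e-05 + 6.55685e-10 = 7.4832e-05
P(Component 1 | x) ≈ 0.3355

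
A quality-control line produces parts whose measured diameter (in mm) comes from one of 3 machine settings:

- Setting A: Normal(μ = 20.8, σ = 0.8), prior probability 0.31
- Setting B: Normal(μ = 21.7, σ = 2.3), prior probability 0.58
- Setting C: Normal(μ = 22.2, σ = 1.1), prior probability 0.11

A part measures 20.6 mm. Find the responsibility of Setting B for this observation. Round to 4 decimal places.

By Bayes' theorem, P(k | x) = w_k f_k(x) / Σ_j w_j f_j(x).
Component likelihoods at x = 20.6 mm:
  f_A = 0.483335
  f_B = 0.154708
  f_C = 0.125921
Multiply by the mixture weights:
  w_A·f_A = 0.31 × 0.483335 = 0.149834
  w_B·f_B = 0.58 × 0.154708 = 0.0897308
  w_C·f_C = 0.11 × 0.125921 = 0.0138513
Marginal: 0.149834 + 0.0897308 + 0.0138513 = 0.253416
P(Setting B | 20.6 mm) ≈ 0.3541

0.3541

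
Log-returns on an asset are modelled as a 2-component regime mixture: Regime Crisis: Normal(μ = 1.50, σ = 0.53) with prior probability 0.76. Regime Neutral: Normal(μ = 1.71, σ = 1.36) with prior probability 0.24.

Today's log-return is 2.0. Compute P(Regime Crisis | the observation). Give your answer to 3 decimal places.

0.842

By Bayes' theorem, P(k | x) = P(Z=k) f_k(x) / Σ_j P(Z=j) f_j(x).
Component likelihoods at x = 2.0:
  f_Crisis = 0.482363
  f_Neutral = 0.286746
Multiply by the mixture weights:
  P(Z=Crisis)·f_Crisis = 0.76 × 0.482363 = 0.366596
  P(Z=Neutral)·f_Neutral = 0.24 × 0.286746 = 0.0688191
Marginal: 0.366596 + 0.0688191 = 0.435415
P(Regime Crisis | x) = 0.366596 / 0.435415 ≈ 0.842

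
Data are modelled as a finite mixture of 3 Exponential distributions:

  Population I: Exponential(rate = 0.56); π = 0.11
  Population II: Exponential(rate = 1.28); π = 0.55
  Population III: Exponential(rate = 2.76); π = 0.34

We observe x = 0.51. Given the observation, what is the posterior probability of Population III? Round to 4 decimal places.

Posterior ∝ prior × likelihood, so P(k | x) ∝ P(Z=k) f_k(x); normalise over all components.
Component likelihoods at x = 0.51:
  p_I = 0.420875
  p_II = 0.66635
  p_III = 0.675455
Unnormalised posteriors:
  P(Z=I)·p_I = 0.11 × 0.420875 = 0.0462963
  P(Z=II)·p_II = 0.55 × 0.66635 = 0.366493
  P(Z=III)·p_III = 0.34 × 0.675455 = 0.229655
Sum: 0.0462963 + 0.366493 + 0.229655 = 0.642443
P(Population III | 0.51) = 0.229655 / 0.642443 ≈ 0.3575

0.3575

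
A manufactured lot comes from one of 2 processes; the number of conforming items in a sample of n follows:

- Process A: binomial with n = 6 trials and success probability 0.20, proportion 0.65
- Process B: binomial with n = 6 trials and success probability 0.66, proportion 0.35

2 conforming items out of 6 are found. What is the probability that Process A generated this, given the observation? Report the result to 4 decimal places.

0.8394

Apply Bayes' rule: the posterior for each component is proportional to its prior times its likelihood at x.
Component likelihoods at x = 2 conforming items out of 6:
  f_A = C(6,2)·0.20^2·0.80^4 = 15·0.04·0.4096 = 0.24576
  f_B = C(6,2)·0.66^2·0.34^4 = 15·0.4356·0.0133634 = 0.0873162
Unnormalised posteriors:
  P(Z=A)·f_A = 0.65 × 0.24576 = 0.159744
  P(Z=B)·f_B = 0.35 × 0.0873162 = 0.0305607
Denominator: 0.159744 + 0.0305607 = 0.190305
Responsibility of Process A: 0.159744 / 0.190305 ≈ 0.8394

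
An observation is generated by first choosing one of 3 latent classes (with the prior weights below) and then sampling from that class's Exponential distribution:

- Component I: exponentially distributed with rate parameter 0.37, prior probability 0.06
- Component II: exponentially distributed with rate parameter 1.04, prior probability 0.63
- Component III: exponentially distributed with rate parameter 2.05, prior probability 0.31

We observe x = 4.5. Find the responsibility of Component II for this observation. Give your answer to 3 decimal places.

Apply Bayes' rule: the posterior for each component is proportional to its prior times its likelihood at x.
Evaluate each component's likelihood at the observed value:
  p_I = 0.37·e^(−0.37·4.5) = 0.37·e^(−1.6650) = 0.0700005
  p_II = 1.04·e^(−1.04·4.5) = 1.04·e^(−4.6800) = 0.00965017
  p_III = 2.05·e^(−2.05·4.5) = 2.05·e^(−9.2250) = 0.000202017
Weight by the priors:
  π_I·p_I = 0.06 × 0.0700005 = 0.00420003
  π_II·p_II = 0.63 × 0.00965017 = 0.00607961
  π_III·p_III = 0.31 × 0.000202017 = 6.26252e-05
Normaliser: 0.00420003 + 0.00607961 + 6.26252e-05 = 0.0103423
P(Component II | data) = 0.00607961 / 0.0103423 ≈ 0.588

0.588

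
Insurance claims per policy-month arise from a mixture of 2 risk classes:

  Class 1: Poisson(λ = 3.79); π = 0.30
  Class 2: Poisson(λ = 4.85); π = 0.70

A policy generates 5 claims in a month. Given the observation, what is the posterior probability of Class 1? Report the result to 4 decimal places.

The responsibility of component k is π_k f_k(x) divided by Σ_j π_j f_j(x).
Evaluate each component's likelihood at the observed value:
  L_1 = e^(−3.79)·3.79^5/5! = 0.147244
  L_2 = e^(−4.85)·4.85^5/5! = 0.175065
Multiply by the mixture weights:
  π_1·L_1 = 0.30 × 0.147244 = 0.0441733
  π_2·L_2 = 0.70 × 0.175065 = 0.122545
Denominator: 0.0441733 + 0.122545 = 0.166719
P(Class 1 | data) ≈ 0.2650

0.2650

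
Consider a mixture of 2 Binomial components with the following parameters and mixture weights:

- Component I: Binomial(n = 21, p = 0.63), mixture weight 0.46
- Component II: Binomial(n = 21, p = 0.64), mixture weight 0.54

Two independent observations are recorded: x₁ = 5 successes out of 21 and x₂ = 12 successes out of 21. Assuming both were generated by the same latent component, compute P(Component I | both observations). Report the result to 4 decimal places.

0.5639

P(component k | x) = π_k·f_k(x) / marginal(x), where marginal(x) = Σ_j π_j·f_j(x).
Since both observations come from the same component, the likelihood for component k is f_k(x₁)·f_k(x₂).
  f_I = [0.000249157] × [0.14933] = 3.72066e-05
  f_II = [0.000173893] × [0.14097] = 2.45137e-05
Prior × likelihood for each component:
  π_I·f_I = 0.46 × 3.72066e-05 = 1.7115e-05
  π_II·f_II = 0.54 × 2.45137e-05 = 1.32374e-05
Sum: 1.7115e-05 + 1.32374e-05 = 3.03524e-05
P(Component I | x₁, x₂) = 1.7115e-05 / 3.03524e-05 ≈ 0.5639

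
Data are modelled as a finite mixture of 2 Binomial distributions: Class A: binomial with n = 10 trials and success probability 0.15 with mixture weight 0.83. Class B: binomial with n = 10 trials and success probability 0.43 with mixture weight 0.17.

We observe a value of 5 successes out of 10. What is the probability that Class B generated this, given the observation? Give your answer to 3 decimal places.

0.843

By Bayes' theorem, P(k | x) = π_k f_k(x) / Σ_j π_j f_j(x).
Component likelihoods at x = 5 successes out of 10:
  f_A = C(10,5)·0.15^5·0.85^5 = 252·7.59375e-05·0.443705 = 0.00849086
  f_B = C(10,5)·0.43^5·0.57^5 = 252·0.0147008·0.0601692 = 0.222904
Multiply by the mixture weights:
  π_A·f_A = 0.83 × 0.00849086 = 0.00704741
  π_B·f_B = 0.17 × 0.222904 = 0.0378936
Marginal: 0.00704741 + 0.0378936 = 0.044941
P(Class B | 5 successes out of 10) = 0.0378936 / 0.044941 ≈ 0.843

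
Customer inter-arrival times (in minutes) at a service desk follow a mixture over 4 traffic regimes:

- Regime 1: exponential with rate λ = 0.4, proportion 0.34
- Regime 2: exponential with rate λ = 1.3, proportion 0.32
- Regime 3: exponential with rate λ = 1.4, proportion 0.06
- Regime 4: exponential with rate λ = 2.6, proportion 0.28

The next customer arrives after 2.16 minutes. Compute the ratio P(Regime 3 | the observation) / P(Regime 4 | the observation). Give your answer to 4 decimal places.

1.5411

The posterior odds equal the prior odds times the likelihood ratio: (π_i/π_j)·(f_i(x)/f_j(x)).
Component likelihoods at x = 2.16 minutes:
  L_1 = 0.4·e^(−0.4·2.16) = 0.4·e^(−0.8640) = 0.168589
  L_2 = 1.3·e^(−1.3·2.16) = 1.3·e^(−2.8080) = 0.0784232
  L_3 = 1.4·e^(−1.4·2.16) = 1.4·e^(−3.0240) = 0.068049
  L_4 = 2.6·e^(−2.6·2.16) = 2.6·e^(−5.6160) = 0.00946184
Posterior odds = (π_3·L_3) / (π_4·L_4) = (0.06·0.068049) / (0.28·0.00946184) = 0.00408294 / 0.00264931 ≈ 1.5411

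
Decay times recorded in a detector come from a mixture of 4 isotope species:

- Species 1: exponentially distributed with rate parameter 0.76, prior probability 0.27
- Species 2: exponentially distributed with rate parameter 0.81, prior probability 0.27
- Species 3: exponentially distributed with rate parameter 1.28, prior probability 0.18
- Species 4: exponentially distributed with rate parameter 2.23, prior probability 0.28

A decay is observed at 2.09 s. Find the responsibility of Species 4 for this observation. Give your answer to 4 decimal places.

The responsibility of component k is π_k f_k(x) divided by Σ_j π_j f_j(x).
Component likelihoods at x = 2.09 s:
  L_1 = 0.76·e^(−0.76·2.09) = 0.76·e^(−1.5884) = 0.155232
  L_2 = 0.81·e^(−0.81·2.09) = 0.81·e^(−1.6929) = 0.149028
  L_3 = 1.28·e^(−1.28·2.09) = 1.28·e^(−2.6752) = 0.0881831
  L_4 = 2.23·e^(−2.23·2.09) = 2.23·e^(−4.6607) = 0.0210954
Weight by the priors:
  π_1·L_1 = 0.27 × 0.155232 = 0.0419125
  π_2·L_2 = 0.27 × 0.149028 = 0.0402376
  π_3·L_3 = 0.18 × 0.0881831 = 0.015873
  π_4·L_4 = 0.28 × 0.0210954 = 0.00590672
Evidence: 0.0419125 + 0.0402376 + 0.015873 + 0.00590672 = 0.10393
Responsibility of Species 4: 0.00590672 / 0.10393 ≈ 0.0568

0.0568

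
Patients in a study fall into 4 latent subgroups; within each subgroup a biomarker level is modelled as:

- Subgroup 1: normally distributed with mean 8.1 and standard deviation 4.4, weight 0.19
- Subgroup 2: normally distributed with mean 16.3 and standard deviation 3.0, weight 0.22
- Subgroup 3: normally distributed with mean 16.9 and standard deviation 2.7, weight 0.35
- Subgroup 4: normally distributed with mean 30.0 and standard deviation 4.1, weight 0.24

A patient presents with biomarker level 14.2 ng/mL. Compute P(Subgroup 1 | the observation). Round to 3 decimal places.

0.108

The responsibility of component k is w_k f_k(x) divided by Σ_j w_j f_j(x).
Component likelihoods at x = 14.2 ng/mL:
  f_1 = 0.0346816
  f_2 = 0.104085
  f_3 = 0.0896188
  f_4 = 5.79884e-05
Prior × likelihood for each component:
  w_1·f_1 = 0.19 × 0.0346816 = 0.00658951
  w_2·f_2 = 0.22 × 0.104085 = 0.0228986
  w_3·f_3 = 0.35 × 0.0896188 = 0.0313666
  w_4·f_4 = 0.24 × 5.79884e-05 = 1.39172e-05
Marginal: 0.00658951 + 0.0228986 + 0.0313666 + 1.39172e-05 = 0.0608686
Responsibility of Subgroup 1: 0.00658951 / 0.0608686 ≈ 0.108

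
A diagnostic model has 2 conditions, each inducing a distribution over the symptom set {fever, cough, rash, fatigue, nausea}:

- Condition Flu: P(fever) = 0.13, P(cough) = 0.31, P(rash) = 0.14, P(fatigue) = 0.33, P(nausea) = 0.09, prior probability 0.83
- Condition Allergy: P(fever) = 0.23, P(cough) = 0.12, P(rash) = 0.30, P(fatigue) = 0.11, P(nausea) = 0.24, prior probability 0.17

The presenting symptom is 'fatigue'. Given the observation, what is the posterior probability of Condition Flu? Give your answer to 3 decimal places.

0.936

Apply Bayes' rule: the posterior for each component is proportional to its prior times its likelihood at x.
Categorical probabilities:
  f_Flu = P(fatigue | comp) = 0.33
  f_Allergy = P(fatigue | comp) = 0.11
Weight by the priors:
  π_Flu·f_Flu = 0.83 × 0.33 = 0.2739
  π_Allergy·f_Allergy = 0.17 × 0.11 = 0.0187
Denominator: 0.2739 + 0.0187 = 0.2926
P(Condition Flu | 'fatigue') ≈ 0.936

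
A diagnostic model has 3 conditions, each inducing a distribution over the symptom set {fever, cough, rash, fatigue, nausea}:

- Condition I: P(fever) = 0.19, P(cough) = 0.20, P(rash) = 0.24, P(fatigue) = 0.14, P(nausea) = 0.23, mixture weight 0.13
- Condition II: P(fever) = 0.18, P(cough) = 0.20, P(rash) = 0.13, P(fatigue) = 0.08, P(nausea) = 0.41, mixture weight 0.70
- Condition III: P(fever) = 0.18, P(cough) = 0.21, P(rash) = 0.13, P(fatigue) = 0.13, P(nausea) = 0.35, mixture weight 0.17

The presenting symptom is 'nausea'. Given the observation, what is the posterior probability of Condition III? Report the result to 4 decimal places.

0.1581

By Bayes' theorem, P(k | x) = w_k f_k(x) / Σ_j w_j f_j(x).
Evaluate each component's likelihood at the observed value:
  L_I = P(nausea | comp) = 0.23
  L_II = P(nausea | comp) = 0.41
  L_III = P(nausea | comp) = 0.35
Prior × likelihood for each component:
  w_I·L_I = 0.13 × 0.23 = 0.0299
  w_II·L_II = 0.70 × 0.41 = 0.287
  w_III·L_III = 0.17 × 0.35 = 0.0595
Evidence: 0.0299 + 0.287 + 0.0595 = 0.3764
Responsibility of Condition III: 0.0595 / 0.3764 ≈ 0.1581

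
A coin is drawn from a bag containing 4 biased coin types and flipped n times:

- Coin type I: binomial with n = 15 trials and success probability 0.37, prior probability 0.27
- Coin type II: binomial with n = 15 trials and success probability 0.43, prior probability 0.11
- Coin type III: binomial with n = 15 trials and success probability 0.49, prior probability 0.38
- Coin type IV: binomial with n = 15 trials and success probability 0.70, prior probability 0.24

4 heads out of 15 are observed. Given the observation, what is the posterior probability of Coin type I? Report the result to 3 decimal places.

P(component k | x) = π_k·f_k(x) / marginal(x), where marginal(x) = Σ_j π_j·f_j(x).
Binomial probabilities:
  f_I = C(15,4)·0.37^4·0.63^11 = 1365·0.0187416·0.00620506 = 0.15874
  f_II = C(15,4)·0.43^4·0.57^11 = 1365·0.034188·0.00206359 = 0.0963008
  f_III = C(15,4)·0.49^4·0.51^11 = 1365·0.057648·0.000607116 = 0.0477737
  f_IV = C(15,4)·0.70^4·0.30^11 = 1365·0.2401·1.77147e-06 = 0.000580575
Prior × likelihood for each component:
  π_I·f_I = 0.27 × 0.15874 = 0.0428597
  π_II·f_II = 0.11 × 0.0963008 = 0.0105931
  π_III·f_III = 0.38 × 0.0477737 = 0.018154
  π_IV·f_IV = 0.24 × 0.000580575 = 0.000139338
Denominator: 0.0428597 + 0.0105931 + 0.018154 + 0.000139338 = 0.0717462
Responsibility of Coin type I: 0.0428597 / 0.0717462 ≈ 0.597

0.597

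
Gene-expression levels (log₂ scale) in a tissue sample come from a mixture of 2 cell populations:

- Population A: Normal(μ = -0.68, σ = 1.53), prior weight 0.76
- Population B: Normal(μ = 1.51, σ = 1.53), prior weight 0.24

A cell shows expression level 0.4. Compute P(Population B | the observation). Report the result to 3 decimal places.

Apply Bayes' rule: the posterior for each component is proportional to its prior times its likelihood at x.
Evaluate each component's likelihood at the observed value:
  f_A = (1/(1.53·√(2π)))·exp(−(0.4−-0.68)²/(2·1.53²)) = 0.260747·exp(-0.24913) = 0.203245
  f_B = (1/(1.53·√(2π)))·exp(−(0.4−1.51)²/(2·1.53²)) = 0.260747·exp(-0.26317) = 0.200413
Weight by the priors:
  π_A·f_A = 0.76 × 0.203245 = 0.154466
  π_B·f_B = 0.24 × 0.200413 = 0.0480992
Normaliser: 0.154466 + 0.0480992 = 0.202566
P(Population B | data) = 0.0480992 / 0.202566 ≈ 0.237

0.237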